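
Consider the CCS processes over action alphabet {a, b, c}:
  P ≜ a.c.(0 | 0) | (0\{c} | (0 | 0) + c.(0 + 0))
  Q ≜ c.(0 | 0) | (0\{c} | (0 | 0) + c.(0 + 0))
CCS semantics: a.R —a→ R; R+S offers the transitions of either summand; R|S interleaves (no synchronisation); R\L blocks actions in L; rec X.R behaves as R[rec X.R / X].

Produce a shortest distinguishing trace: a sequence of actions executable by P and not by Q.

LTS(P): 6 reachable states
  s0 = a.c.(0 | 0) | (0\{c} | (0 | 0) + c.(0 + 0)) | ··a··> s1, ··c··> s2
  s1 = c.(0 | 0) | (0\{c} | (0 | 0) + c.(0 + 0)) | ··c··> s3, ··c··> s4
  s2 = a.c.(0 | 0) | (0 + 0) | ··a··> s4
  s3 = 0 | 0 | (0\{c} | (0 | 0) + c.(0 + 0)) | ··c··> s5
  s4 = c.(0 | 0) | (0 + 0) | ··c··> s5
  s5 = 0 | 0 | (0 + 0) | ·
LTS(Q): 4 reachable states
  t0 = c.(0 | 0) | (0\{c} | (0 | 0) + c.(0 + 0)) | ··c··> t1, ··c··> t2
  t1 = 0 | 0 | (0\{c} | (0 | 0) + c.(0 + 0)) | ··c··> t3
  t2 = c.(0 | 0) | (0 + 0) | ··c··> t3
  t3 = 0 | 0 | (0 + 0) | ·
Run σ = ⟨a⟩ on P: start {s0}
  after a @ step 1: {s1}
  ✓ P
Run σ = ⟨a⟩ on Q: start {t0}
  after a @ step 1: ∅ (Q stuck)

a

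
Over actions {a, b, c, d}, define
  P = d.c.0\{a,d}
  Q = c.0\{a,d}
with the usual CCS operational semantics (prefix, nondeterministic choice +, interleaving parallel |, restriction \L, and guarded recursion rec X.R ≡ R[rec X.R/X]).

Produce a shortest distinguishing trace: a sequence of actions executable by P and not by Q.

P's transition system — 3 states:
  m0 = d.c.0\{a,d} ⊢ ··d··> m1
  m1 = c.0\{a,d} ⊢ ··c··> m2
  m2 = 0\{a,d} ⊢ ∅
Q's transition system — 2 states:
  n0 = c.0\{a,d} ⊢ ··c··> n1
  n1 = 0\{a,d} ⊢ ∅
Executing d from P (initial set {m0}):
  [1] d ⇒ {m1}
  — P admits the full trace.
Executing d from Q (initial set {n0}):
  [1] d ⇒ ∅ (Q stuck)

d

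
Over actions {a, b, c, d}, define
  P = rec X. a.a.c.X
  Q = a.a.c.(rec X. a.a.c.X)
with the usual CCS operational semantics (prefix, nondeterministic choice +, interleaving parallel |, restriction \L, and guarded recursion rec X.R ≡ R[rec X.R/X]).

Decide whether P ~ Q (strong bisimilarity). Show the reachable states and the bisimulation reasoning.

P ~ Q

P's transition system — 3 states:
  s0 = rec X. a.a.c.X → —a→ s1
  s1 = a.c.(rec X. a.a.c.X) → —a→ s2
  s2 = c.(rec X. a.a.c.X) → —c→ s0
Q's transition system — 4 states:
  t0 = a.a.c.(rec X. a.a.c.X) → —a→ t1
  t1 = a.c.(rec X. a.a.c.X) → —a→ t2
  t2 = c.(rec X. a.a.c.X) → —c→ t3
  t3 = rec X. a.a.c.X → —a→ t1
Coarsest stable partition (strong bisimilarity classes):
  B0 = {s0, t0, t3}
  B1 = {s1, t1}
  B2 = {s2, t2}
s0 ∈ B0, t0 ∈ B0 → same block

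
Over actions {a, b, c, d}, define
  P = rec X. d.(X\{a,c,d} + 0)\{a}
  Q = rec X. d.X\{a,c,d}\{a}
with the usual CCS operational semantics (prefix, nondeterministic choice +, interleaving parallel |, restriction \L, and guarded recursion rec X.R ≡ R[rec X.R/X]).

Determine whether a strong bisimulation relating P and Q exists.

bisimilar

LTS(P): 2 reachable states
  u0 = rec X. d.(X\{a,c,d} + 0)\{a} ⊢ =d=> u1
  u1 = ((rec X. d.(X\{a,c,d} + 0)\{a})\{a,c,d} + 0)\{a} ⊢ ·
LTS(Q): 2 reachable states
  v0 = rec X. d.X\{a,c,d}\{a} ⊢ =d=> v1
  v1 = (rec X. d.X\{a,c,d}\{a})\{a,c,d}\{a} ⊢ ·
Coarsest stable partition (strong bisimilarity classes):
  B0 = {u0, v0}
  B1 = {u1, v1}
u0 ∈ B0, v0 ∈ B0 → same block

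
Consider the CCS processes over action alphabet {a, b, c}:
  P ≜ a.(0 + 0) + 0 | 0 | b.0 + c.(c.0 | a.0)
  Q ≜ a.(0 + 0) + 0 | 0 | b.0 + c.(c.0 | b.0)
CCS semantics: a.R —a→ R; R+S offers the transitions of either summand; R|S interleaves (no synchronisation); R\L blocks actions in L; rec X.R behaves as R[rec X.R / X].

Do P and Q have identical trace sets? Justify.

P's transition system — 7 states:
  u0 = a.(0 + 0) + 0 | 0 | b.0 + c.(c.0 | a.0) ⊢ -a-> u1, -b-> u2, -c-> u3
  u1 = 0 + 0 ⊢ (no moves)
  u2 = 0 | 0 | 0 ⊢ (no moves)
  u3 = c.0 | a.0 ⊢ -a-> u4, -c-> u5
  u4 = c.0 | 0 ⊢ -c-> u6
  u5 = 0 | a.0 ⊢ -a-> u6
  u6 = 0 | 0 ⊢ (no moves)
Q's transition system — 7 states:
  v0 = a.(0 + 0) + 0 | 0 | b.0 + c.(c.0 | b.0) ⊢ -a-> v1, -b-> v2, -c-> v3
  v1 = 0 + 0 ⊢ (no moves)
  v2 = 0 | 0 | 0 ⊢ (no moves)
  v3 = c.0 | b.0 ⊢ -b-> v4, -c-> v5
  v4 = c.0 | 0 ⊢ -c-> v6
  v5 = 0 | b.0 ⊢ -b-> v6
  v6 = 0 | 0 ⊢ (no moves)
Trace ⟨ca⟩ through P, begin at {u0}:
  step 1 (c): {u3}
  step 2 (a): {u4}
  ✓ P
Trace ⟨ca⟩ through Q, begin at {v0}:
  step 1 (c): {v3}
  step 2 (a): no successor for Q

traces(P) ≠ traces(Q) — witness ⟨ca⟩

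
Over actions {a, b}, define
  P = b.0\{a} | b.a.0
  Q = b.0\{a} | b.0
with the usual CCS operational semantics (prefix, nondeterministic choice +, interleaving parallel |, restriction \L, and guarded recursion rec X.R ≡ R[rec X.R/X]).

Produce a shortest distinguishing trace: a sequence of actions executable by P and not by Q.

ba

P's transition system — 6 states:
  s0 = b.0\{a} | b.a.0 → --b--▸ s1, --b--▸ s2
  s1 = 0\{a} | b.a.0 → --b--▸ s3
  s2 = b.0\{a} | a.0 → --a--▸ s4, --b--▸ s3
  s3 = 0\{a} | a.0 → --a--▸ s5
  s4 = b.0\{a} | 0 → --b--▸ s5
  s5 = 0\{a} | 0 → ∅
Q's transition system — 4 states:
  t0 = b.0\{a} | b.0 → --b--▸ t1, --b--▸ t2
  t1 = 0\{a} | b.0 → --b--▸ t3
  t2 = b.0\{a} | 0 → --b--▸ t3
  t3 = 0\{a} | 0 → ∅
Run σ = ⟨ba⟩ on P: start {s0}
  step 1 (b): {s1, s2}
  step 2 (a): {s4}
  ✓ P
Run σ = ⟨ba⟩ on Q: start {t0}
  step 1 (b): {t1, t2}
  step 2 (a): ∅  — Q cannot continue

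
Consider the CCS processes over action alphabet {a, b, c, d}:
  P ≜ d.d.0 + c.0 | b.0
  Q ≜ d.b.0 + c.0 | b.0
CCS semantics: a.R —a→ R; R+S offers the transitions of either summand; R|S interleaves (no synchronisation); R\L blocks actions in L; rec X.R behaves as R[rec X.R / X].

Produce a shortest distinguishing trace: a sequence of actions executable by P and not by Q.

P's transition system — 6 states:
  m0 = d.d.0 + c.0 | b.0 :: —b→ m1, —c→ m2, —d→ m3
  m1 = c.0 | 0 :: —c→ m4
  m2 = 0 | b.0 :: —b→ m4
  m3 = d.0 :: —d→ m5
  m4 = 0 | 0 :: deadlocked
  m5 = 0 :: deadlocked
Q's transition system — 6 states:
  n0 = d.b.0 + c.0 | b.0 :: —b→ n1, —c→ n2, —d→ n3
  n1 = c.0 | 0 :: —c→ n4
  n2 = 0 | b.0 :: —b→ n4
  n3 = b.0 :: —b→ n5
  n4 = 0 | 0 :: deadlocked
  n5 = 0 :: deadlocked
Run σ = ⟨dd⟩ on P: start {m0}
  after d @ step 1: {m3}
  after d @ step 2: {m5}
  ✓ P
Run σ = ⟨dd⟩ on Q: start {n0}
  after d @ step 1: {n3}
  after d @ step 2: ∅  — Q cannot continue

dd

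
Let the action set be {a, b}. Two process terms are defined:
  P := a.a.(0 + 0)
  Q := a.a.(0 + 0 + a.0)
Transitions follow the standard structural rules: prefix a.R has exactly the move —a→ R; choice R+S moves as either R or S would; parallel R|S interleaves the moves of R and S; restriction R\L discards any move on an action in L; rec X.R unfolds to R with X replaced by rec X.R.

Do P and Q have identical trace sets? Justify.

Reachable graph of P (3 states):
  p0 = a.a.(0 + 0) → --a--▸ p1
  p1 = a.(0 + 0) → --a--▸ p2
  p2 = 0 + 0 → ∅
Reachable graph of Q (4 states):
  q0 = a.a.(0 + 0 + a.0) → --a--▸ q1
  q1 = a.(0 + 0 + a.0) → --a--▸ q2
  q2 = 0 + 0 + a.0 → --a--▸ q3
  q3 = 0 → ∅
Run σ = ⟨aaa⟩ on Q: start {q0}
  after a @ step 1: {q1}
  after a @ step 2: {q2}
  after a @ step 3: {q3}
  — Q admits the full trace.
Run σ = ⟨aaa⟩ on P: start {p0}
  after a @ step 1: {p1}
  after a @ step 2: {p2}
  after a @ step 3: no successor for P

traces(P) ≠ traces(Q) — witness ⟨aaa⟩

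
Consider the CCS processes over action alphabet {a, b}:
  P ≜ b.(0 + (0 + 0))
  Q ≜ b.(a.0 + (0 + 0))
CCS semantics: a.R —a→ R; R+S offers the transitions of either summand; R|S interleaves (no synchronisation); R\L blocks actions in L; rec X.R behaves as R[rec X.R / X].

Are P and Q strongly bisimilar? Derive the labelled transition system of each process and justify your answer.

NO

LTS(P): 2 reachable states
  p0 = b.(0 + (0 + 0)) → --b--▸ p1
  p1 = 0 + (0 + 0) → deadlocked
LTS(Q): 3 reachable states
  q0 = b.(a.0 + (0 + 0)) → --b--▸ q1
  q1 = a.0 + (0 + 0) → --a--▸ q2
  q2 = 0 → deadlocked
Partition-refinement fixed point:
  B0 = {p0}
  B1 = {p1, q2}
  B2 = {q0}
  B3 = {q1}
p0 ∈ B0, q0 ∈ B2 → different blocks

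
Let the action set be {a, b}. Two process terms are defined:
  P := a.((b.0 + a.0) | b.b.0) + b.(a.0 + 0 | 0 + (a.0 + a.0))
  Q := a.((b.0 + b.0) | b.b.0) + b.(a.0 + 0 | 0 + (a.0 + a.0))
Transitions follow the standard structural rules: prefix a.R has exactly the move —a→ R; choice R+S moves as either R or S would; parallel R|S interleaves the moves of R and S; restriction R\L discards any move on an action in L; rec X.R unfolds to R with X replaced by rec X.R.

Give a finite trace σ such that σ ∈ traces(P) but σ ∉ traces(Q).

Reachable graph of P (9 states):
  m0 = a.((b.0 + a.0) | b.b.0) + b.(a.0 + 0 | 0 + (a.0 + a.0)) ⊢ —a→ m1, —b→ m2
  m1 = (b.0 + a.0) | b.b.0 ⊢ —a→ m3, —b→ m3, —b→ m4
  m2 = a.0 + 0 | 0 + (a.0 + a.0) ⊢ —a→ m5
  m3 = 0 | b.b.0 ⊢ —b→ m6
  m4 = (b.0 + a.0) | b.0 ⊢ —a→ m6, —b→ m6, —b→ m7
  m5 = 0 ⊢ ·
  m6 = 0 | b.0 ⊢ —b→ m8
  m7 = (b.0 + a.0) | 0 ⊢ —a→ m8, —b→ m8
  m8 = 0 | 0 ⊢ ·
Reachable graph of Q (9 states):
  n0 = a.((b.0 + b.0) | b.b.0) + b.(a.0 + 0 | 0 + (a.0 + a.0)) ⊢ —a→ n1, —b→ n2
  n1 = (b.0 + b.0) | b.b.0 ⊢ —b→ n3, —b→ n4
  n2 = a.0 + 0 | 0 + (a.0 + a.0) ⊢ —a→ n5
  n3 = (b.0 + b.0) | b.0 ⊢ —b→ n6, —b→ n7
  n4 = 0 | b.b.0 ⊢ —b→ n7
  n5 = 0 ⊢ ·
  n6 = (b.0 + b.0) | 0 ⊢ —b→ n8
  n7 = 0 | b.0 ⊢ —b→ n8
  n8 = 0 | 0 ⊢ ·
Executing aa from P (initial set {m0}):
  step 1 (a): {m1}
  step 2 (a): {m3}
  — P admits the full trace.
Executing aa from Q (initial set {n0}):
  step 1 (a): {n1}
  step 2 (a): ∅ (Q stuck)

aa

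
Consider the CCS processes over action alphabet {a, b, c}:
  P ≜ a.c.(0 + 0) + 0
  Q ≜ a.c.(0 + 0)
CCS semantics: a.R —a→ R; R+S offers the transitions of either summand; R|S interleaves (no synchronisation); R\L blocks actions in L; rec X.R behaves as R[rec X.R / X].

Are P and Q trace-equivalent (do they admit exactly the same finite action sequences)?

traces(P) = traces(Q)

Reachable graph of P (3 states):
  p0 = a.c.(0 + 0) + 0 :: -a-> p1
  p1 = c.(0 + 0) :: -c-> p2
  p2 = 0 + 0 :: deadlocked
Reachable graph of Q (3 states):
  q0 = a.c.(0 + 0) :: -a-> q1
  q1 = c.(0 + 0) :: -c-> q2
  q2 = 0 + 0 :: deadlocked
Coarsest stable partition (strong bisimilarity classes):
  B0 = {p0, q0}
  B1 = {p1, q1}
  B2 = {p2, q2}
p0 ∈ B0, q0 ∈ B0 → same block
Bisimilar ⇒ trace-equivalent.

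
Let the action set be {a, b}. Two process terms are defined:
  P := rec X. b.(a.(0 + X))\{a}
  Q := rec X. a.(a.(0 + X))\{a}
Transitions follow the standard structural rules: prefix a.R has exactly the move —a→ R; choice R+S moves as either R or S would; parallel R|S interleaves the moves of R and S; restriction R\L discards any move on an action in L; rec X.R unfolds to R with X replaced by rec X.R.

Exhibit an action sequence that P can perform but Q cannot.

LTS(P): 2 reachable states
  m0 = rec X. b.(a.(0 + X))\{a} | =b=> m1
  m1 = (a.(0 + (rec X. b.(a.(0 + X))\{a})))\{a} | (no moves)
LTS(Q): 2 reachable states
  n0 = rec X. a.(a.(0 + X))\{a} | =a=> n1
  n1 = (a.(0 + (rec X. a.(a.(0 + X))\{a})))\{a} | (no moves)
Run σ = ⟨b⟩ on P: start {m0}
  [1] b ⇒ {m1}
  P completes σ.
Run σ = ⟨b⟩ on Q: start {n0}
  [1] b ⇒ no successor for Q

b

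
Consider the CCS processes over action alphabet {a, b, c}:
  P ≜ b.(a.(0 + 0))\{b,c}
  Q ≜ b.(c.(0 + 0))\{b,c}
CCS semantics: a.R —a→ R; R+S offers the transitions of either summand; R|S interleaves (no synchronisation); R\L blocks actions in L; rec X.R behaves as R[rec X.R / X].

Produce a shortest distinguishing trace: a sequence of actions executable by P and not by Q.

ba

P's transition system — 3 states:
  s0 = b.(a.(0 + 0))\{b,c} → =b=> s1
  s1 = (a.(0 + 0))\{b,c} → =a=> s2
  s2 = (0 + 0)\{b,c} → ∅
Q's transition system — 2 states:
  t0 = b.(c.(0 + 0))\{b,c} → =b=> t1
  t1 = (c.(0 + 0))\{b,c} → ∅
Trace ⟨ba⟩ through P, begin at {s0}:
  [1] b ⇒ {s1}
  [2] a ⇒ {s2}
  P completes σ.
Trace ⟨ba⟩ through Q, begin at {t0}:
  [1] b ⇒ {t1}
  [2] a ⇒ ∅ (Q stuck)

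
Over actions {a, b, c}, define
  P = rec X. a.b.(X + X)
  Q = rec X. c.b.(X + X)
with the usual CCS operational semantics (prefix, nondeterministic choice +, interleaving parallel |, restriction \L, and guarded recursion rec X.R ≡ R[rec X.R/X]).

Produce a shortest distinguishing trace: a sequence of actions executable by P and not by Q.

LTS(P): 3 reachable states
  u0 = rec X. a.b.(X + X) | —a→ u1
  u1 = b.((rec X. a.b.(X + X)) + (rec X. a.b.(X + X))) | —b→ u2
  u2 = (rec X. a.b.(X + X)) + (rec X. a.b.(X + X)) | —a→ u1
LTS(Q): 3 reachable states
  v0 = rec X. c.b.(X + X) | —c→ v1
  v1 = b.((rec X. c.b.(X + X)) + (rec X. c.b.(X + X))) | —b→ v2
  v2 = (rec X. c.b.(X + X)) + (rec X. c.b.(X + X)) | —c→ v1
Trace ⟨a⟩ through P, begin at {u0}:
  step 1 (a): {u1}
  — P admits the full trace.
Trace ⟨a⟩ through Q, begin at {v0}:
  step 1 (a): ∅  — Q cannot continue

a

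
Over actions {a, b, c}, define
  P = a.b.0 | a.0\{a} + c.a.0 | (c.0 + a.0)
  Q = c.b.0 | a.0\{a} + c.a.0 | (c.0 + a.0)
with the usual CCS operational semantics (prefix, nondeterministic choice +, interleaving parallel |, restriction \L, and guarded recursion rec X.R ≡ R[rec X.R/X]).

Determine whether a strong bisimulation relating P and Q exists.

not bisimilar

P's transition system — 11 states:
  s0 = a.b.0 | a.0\{a} + c.a.0 | (c.0 + a.0) → =a=> s1, =a=> s2, =a=> s3, =c=> s3, =c=> s4
  s1 = a.b.0 | 0\{a} → =a=> s5
  s2 = b.0 | a.0\{a} → =a=> s5, =b=> s6
  s3 = c.a.0 | 0 → =c=> s7
  s4 = a.0 | (c.0 + a.0) → =a=> s7, =a=> s8, =c=> s7
  s5 = b.0 | 0\{a} → =b=> s9
  s6 = 0 | a.0\{a} → =a=> s9
  s7 = a.0 | 0 → =a=> s10
  s8 = 0 | (c.0 + a.0) → =a=> s10, =c=> s10
  s9 = 0 | 0\{a} → ∅
  s10 = 0 | 0 → ∅
Q's transition system — 11 states:
  t0 = c.b.0 | a.0\{a} + c.a.0 | (c.0 + a.0) → =a=> t1, =a=> t2, =c=> t1, =c=> t3, =c=> t4
  t1 = c.a.0 | 0 → =c=> t5
  t2 = c.b.0 | 0\{a} → =c=> t6
  t3 = a.0 | (c.0 + a.0) → =a=> t5, =a=> t7, =c=> t5
  t4 = b.0 | a.0\{a} → =a=> t6, =b=> t8
  t5 = a.0 | 0 → =a=> t9
  t6 = b.0 | 0\{a} → =b=> t10
  t7 = 0 | (c.0 + a.0) → =a=> t9, =c=> t9
  t8 = 0 | a.0\{a} → =a=> t10
  t9 = 0 | 0 → ∅
  t10 = 0 | 0\{a} → ∅
Bisimilarity quotient blocks:
  B0 = {s0}
  B1 = {s3, t1}
  B2 = {s6, s7, t5, t8}
  B3 = {s10, s9, t10, t9}
  B4 = {s2, t4}
  B5 = {s5, t6}
  B6 = {s1}
  B7 = {s4, t3}
  B8 = {s8, t7}
  B9 = {t0}
  B10 = {t2}
s0 ∈ B0, t0 ∈ B9 → different blocks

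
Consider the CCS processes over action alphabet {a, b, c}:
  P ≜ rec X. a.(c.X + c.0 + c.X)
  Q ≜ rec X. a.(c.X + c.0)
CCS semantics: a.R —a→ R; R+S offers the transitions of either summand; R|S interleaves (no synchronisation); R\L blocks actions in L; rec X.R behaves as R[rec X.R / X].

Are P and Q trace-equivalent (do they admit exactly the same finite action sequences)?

traces(P) = traces(Q)

P's transition system — 3 states:
  p0 = rec X. a.(c.X + c.0 + c.X) :: =a=> p1
  p1 = c.(rec X. a.(c.X + c.0 + c.X)) + c.0 + c.(rec X. a.(c.X + c.0 + c.X)) :: =c=> p0, =c=> p2
  p2 = 0 :: (no moves)
Q's transition system — 3 states:
  q0 = rec X. a.(c.X + c.0) :: =a=> q1
  q1 = c.(rec X. a.(c.X + c.0)) + c.0 :: =c=> q0, =c=> q2
  q2 = 0 :: (no moves)
Coarsest stable partition (strong bisimilarity classes):
  B0 = {p0, q0}
  B1 = {p1, q1}
  B2 = {p2, q2}
p0 ∈ B0, q0 ∈ B0 → same block
Bisimilar ⇒ trace-equivalent.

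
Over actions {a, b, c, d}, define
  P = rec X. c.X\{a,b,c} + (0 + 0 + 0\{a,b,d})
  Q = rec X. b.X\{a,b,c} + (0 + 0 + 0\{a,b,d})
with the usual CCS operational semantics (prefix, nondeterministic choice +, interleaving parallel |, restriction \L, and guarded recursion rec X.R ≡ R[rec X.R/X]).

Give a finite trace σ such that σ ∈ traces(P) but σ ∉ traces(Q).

c

P's transition system — 2 states:
  p0 = rec X. c.X\{a,b,c} + (0 + 0 + 0\{a,b,d}) has moves ··c··> p1
  p1 = (rec X. c.X\{a,b,c} + (0 + 0 + 0\{a,b,d}))\{a,b,c} has moves ∅
Q's transition system — 2 states:
  q0 = rec X. b.X\{a,b,c} + (0 + 0 + 0\{a,b,d}) has moves ··b··> q1
  q1 = (rec X. b.X\{a,b,c} + (0 + 0 + 0\{a,b,d}))\{a,b,c} has moves ∅
Trace ⟨c⟩ through P, begin at {p0}:
  step 1 (c): {p1}
  P completes σ.
Trace ⟨c⟩ through Q, begin at {q0}:
  step 1 (c): no successor for Q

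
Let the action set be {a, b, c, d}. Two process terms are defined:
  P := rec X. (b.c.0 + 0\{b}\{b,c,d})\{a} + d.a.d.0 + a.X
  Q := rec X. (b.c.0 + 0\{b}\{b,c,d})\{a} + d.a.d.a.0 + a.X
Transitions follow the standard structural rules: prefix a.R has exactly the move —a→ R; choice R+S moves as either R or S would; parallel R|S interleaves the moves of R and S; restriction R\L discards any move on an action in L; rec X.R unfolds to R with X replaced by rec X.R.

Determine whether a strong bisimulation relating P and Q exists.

NO

LTS(P): 6 reachable states
  s0 = rec X. (b.c.0 + 0\{b}\{b,c,d})\{a} + d.a.d.0 + a.X | -a-> s0, -b-> s1, -d-> s2
  s1 = (c.0)\{a} | -c-> s3
  s2 = a.d.0 | -a-> s4
  s3 = 0\{a} | (no moves)
  s4 = d.0 | -d-> s5
  s5 = 0 | (no moves)
LTS(Q): 7 reachable states
  t0 = rec X. (b.c.0 + 0\{b}\{b,c,d})\{a} + d.a.d.a.0 + a.X | -a-> t0, -b-> t1, -d-> t2
  t1 = (c.0)\{a} | -c-> t3
  t2 = a.d.a.0 | -a-> t4
  t3 = 0\{a} | (no moves)
  t4 = d.a.0 | -d-> t5
  t5 = a.0 | -a-> t6
  t6 = 0 | (no moves)
Partition-refinement fixed point:
  B0 = {s0}
  B1 = {s2}
  B2 = {s4}
  B3 = {s3, s5, t3, t6}
  B4 = {s1, t1}
  B5 = {t0}
  B6 = {t2}
  B7 = {t4}
  B8 = {t5}
s0 ∈ B0, t0 ∈ B5 → different blocks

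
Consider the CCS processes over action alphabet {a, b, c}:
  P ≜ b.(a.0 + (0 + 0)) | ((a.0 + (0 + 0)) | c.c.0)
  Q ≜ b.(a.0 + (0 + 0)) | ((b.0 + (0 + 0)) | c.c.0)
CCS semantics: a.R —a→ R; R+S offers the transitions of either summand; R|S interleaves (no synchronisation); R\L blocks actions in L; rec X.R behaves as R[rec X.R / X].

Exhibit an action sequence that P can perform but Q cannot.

a

Reachable graph of P (18 states):
  m0 = b.(a.0 + (0 + 0)) | ((a.0 + (0 + 0)) | c.c.0) ⊢ —a→ m1, —b→ m2, —c→ m3
  m1 = b.(a.0 + (0 + 0)) | (0 | c.c.0) ⊢ —b→ m4, —c→ m5
  m2 = (a.0 + (0 + 0)) | ((a.0 + (0 + 0)) | c.c.0) ⊢ —a→ m4, —a→ m6, —c→ m7
  m3 = b.(a.0 + (0 + 0)) | ((a.0 + (0 + 0)) | c.0) ⊢ —a→ m5, —b→ m7, —c→ m8
  m4 = (a.0 + (0 + 0)) | (0 | c.c.0) ⊢ —a→ m9, —c→ m10
  m5 = b.(a.0 + (0 + 0)) | (0 | c.0) ⊢ —b→ m10, —c→ m11
  m6 = 0 | ((a.0 + (0 + 0)) | c.c.0) ⊢ —a→ m9, —c→ m12
  m7 = (a.0 + (0 + 0)) | ((a.0 + (0 + 0)) | c.0) ⊢ —a→ m10, —a→ m12, —c→ m13
  m8 = b.(a.0 + (0 + 0)) | ((a.0 + (0 + 0)) | 0) ⊢ —a→ m11, —b→ m13
  m9 = 0 | (0 | c.c.0) ⊢ —c→ m14
  m10 = (a.0 + (0 + 0)) | (0 | c.0) ⊢ —a→ m14, —c→ m15
  m11 = b.(a.0 + (0 + 0)) | (0 | 0) ⊢ —b→ m15
  m12 = 0 | ((a.0 + (0 + 0)) | c.0) ⊢ —a→ m14, —c→ m16
  m13 = (a.0 + (0 + 0)) | ((a.0 + (0 + 0)) | 0) ⊢ —a→ m15, —a→ m16
  m14 = 0 | (0 | c.0) ⊢ —c→ m17
  m15 = (a.0 + (0 + 0)) | (0 | 0) ⊢ —a→ m17
  m16 = 0 | ((a.0 + (0 + 0)) | 0) ⊢ —a→ m17
  m17 = 0 | (0 | 0) ⊢ (no moves)
Reachable graph of Q (18 states):
  n0 = b.(a.0 + (0 + 0)) | ((b.0 + (0 + 0)) | c.c.0) ⊢ —b→ n1, —b→ n2, —c→ n3
  n1 = (a.0 + (0 + 0)) | ((b.0 + (0 + 0)) | c.c.0) ⊢ —a→ n4, —b→ n5, —c→ n6
  n2 = b.(a.0 + (0 + 0)) | (0 | c.c.0) ⊢ —b→ n5, —c→ n7
  n3 = b.(a.0 + (0 + 0)) | ((b.0 + (0 + 0)) | c.0) ⊢ —b→ n6, —b→ n7, —c→ n8
  n4 = 0 | ((b.0 + (0 + 0)) | c.c.0) ⊢ —b→ n9, —c→ n10
  n5 = (a.0 + (0 + 0)) | (0 | c.c.0) ⊢ —a→ n9, —c→ n11
  n6 = (a.0 + (0 + 0)) | ((b.0 + (0 + 0)) | c.0) ⊢ —a→ n10, —b→ n11, —c→ n12
  n7 = b.(a.0 + (0 + 0)) | (0 | c.0) ⊢ —b→ n11, —c→ n13
  n8 = b.(a.0 + (0 + 0)) | ((b.0 + (0 + 0)) | 0) ⊢ —b→ n12, —b→ n13
  n9 = 0 | (0 | c.c.0) ⊢ —c→ n14
  n10 = 0 | ((b.0 + (0 + 0)) | c.0) ⊢ —b→ n14, —c→ n15
  n11 = (a.0 + (0 + 0)) | (0 | c.0) ⊢ —a→ n14, —c→ n16
  n12 = (a.0 + (0 + 0)) | ((b.0 + (0 + 0)) | 0) ⊢ —a→ n15, —b→ n16
  n13 = b.(a.0 + (0 + 0)) | (0 | 0) ⊢ —b→ n16
  n14 = 0 | (0 | c.0) ⊢ —c→ n17
  n15 = 0 | ((b.0 + (0 + 0)) | 0) ⊢ —b→ n17
  n16 = (a.0 + (0 + 0)) | (0 | 0) ⊢ —a→ n17
  n17 = 0 | (0 | 0) ⊢ (no moves)
Run σ = ⟨a⟩ on P: start {m0}
  [1] a ⇒ {m1}
  ✓ P
Run σ = ⟨a⟩ on Q: start {n0}
  [1] a ⇒ no successor for Q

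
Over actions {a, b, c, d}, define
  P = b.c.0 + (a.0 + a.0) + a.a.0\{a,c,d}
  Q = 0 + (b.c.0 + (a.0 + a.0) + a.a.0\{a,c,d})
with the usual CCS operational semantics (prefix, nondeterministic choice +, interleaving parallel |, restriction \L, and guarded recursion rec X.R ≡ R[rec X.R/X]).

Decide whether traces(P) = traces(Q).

trace-equivalent

Reachable graph of P (5 states):
  p0 = b.c.0 + (a.0 + a.0) + a.a.0\{a,c,d} | ··a··> p1, ··a··> p2, ··b··> p3
  p1 = 0 | stopped
  p2 = a.0\{a,c,d} | ··a··> p4
  p3 = c.0 | ··c··> p1
  p4 = 0\{a,c,d} | stopped
Reachable graph of Q (5 states):
  q0 = 0 + (b.c.0 + (a.0 + a.0) + a.a.0\{a,c,d}) | ··a··> q1, ··a··> q2, ··b··> q3
  q1 = 0 | stopped
  q2 = a.0\{a,c,d} | ··a··> q4
  q3 = c.0 | ··c··> q1
  q4 = 0\{a,c,d} | stopped
Coarsest stable partition (strong bisimilarity classes):
  B0 = {p0, q0}
  B1 = {p1, p4, q1, q4}
  B2 = {p3, q3}
  B3 = {p2, q2}
p0 ∈ B0, q0 ∈ B0 → same block
Bisimilar ⇒ trace-equivalent.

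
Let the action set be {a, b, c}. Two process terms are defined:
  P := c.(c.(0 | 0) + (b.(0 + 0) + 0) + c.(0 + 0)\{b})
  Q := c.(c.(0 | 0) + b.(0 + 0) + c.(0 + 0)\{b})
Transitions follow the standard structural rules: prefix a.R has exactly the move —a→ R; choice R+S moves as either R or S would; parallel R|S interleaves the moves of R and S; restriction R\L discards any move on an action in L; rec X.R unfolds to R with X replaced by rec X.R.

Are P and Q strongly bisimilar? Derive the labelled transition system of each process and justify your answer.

LTS(P): 5 reachable states
  u0 = c.(c.(0 | 0) + (b.(0 + 0) + 0) + c.(0 + 0)\{b}) ⊢ —c→ u1
  u1 = c.(0 | 0) + (b.(0 + 0) + 0) + c.(0 + 0)\{b} ⊢ —b→ u2, —c→ u3, —c→ u4
  u2 = 0 + 0 ⊢ ∅
  u3 = (0 + 0)\{b} ⊢ ∅
  u4 = 0 | 0 ⊢ ∅
LTS(Q): 5 reachable states
  v0 = c.(c.(0 | 0) + b.(0 + 0) + c.(0 + 0)\{b}) ⊢ —c→ v1
  v1 = c.(0 | 0) + b.(0 + 0) + c.(0 + 0)\{b} ⊢ —b→ v2, —c→ v3, —c→ v4
  v2 = 0 + 0 ⊢ ∅
  v3 = (0 + 0)\{b} ⊢ ∅
  v4 = 0 | 0 ⊢ ∅
Bisimilarity quotient blocks:
  B0 = {u0, v0}
  B1 = {u1, v1}
  B2 = {u2, u3, u4, v2, v3, v4}
u0 ∈ B0, v0 ∈ B0 → same block

P ~ Q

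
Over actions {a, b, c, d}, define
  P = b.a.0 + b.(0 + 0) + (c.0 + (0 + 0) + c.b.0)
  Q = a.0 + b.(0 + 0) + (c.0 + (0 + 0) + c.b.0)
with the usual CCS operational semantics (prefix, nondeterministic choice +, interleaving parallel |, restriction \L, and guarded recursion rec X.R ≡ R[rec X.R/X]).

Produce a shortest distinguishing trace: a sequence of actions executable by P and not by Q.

ba

P's transition system — 5 states:
  m0 = b.a.0 + b.(0 + 0) + (c.0 + (0 + 0) + c.b.0) | -b-> m1, -b-> m2, -c-> m3, -c-> m4
  m1 = 0 + 0 | ∅
  m2 = a.0 | -a-> m3
  m3 = 0 | ∅
  m4 = b.0 | -b-> m3
Q's transition system — 4 states:
  n0 = a.0 + b.(0 + 0) + (c.0 + (0 + 0) + c.b.0) | -a-> n1, -b-> n2, -c-> n1, -c-> n3
  n1 = 0 | ∅
  n2 = 0 + 0 | ∅
  n3 = b.0 | -b-> n1
Trace ⟨ba⟩ through P, begin at {m0}:
  step 1 (b): {m1, m2}
  step 2 (a): {m3}
  — P admits the full trace.
Trace ⟨ba⟩ through Q, begin at {n0}:
  step 1 (b): {n2}
  step 2 (a): ∅  — Q cannot continue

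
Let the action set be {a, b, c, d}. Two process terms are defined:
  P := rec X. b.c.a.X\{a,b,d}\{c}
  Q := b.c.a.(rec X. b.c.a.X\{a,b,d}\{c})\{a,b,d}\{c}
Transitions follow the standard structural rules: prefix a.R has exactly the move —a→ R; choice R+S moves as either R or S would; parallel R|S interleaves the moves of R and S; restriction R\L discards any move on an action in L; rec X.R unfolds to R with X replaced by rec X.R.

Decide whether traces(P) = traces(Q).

traces(P) = traces(Q)

Reachable graph of P (4 states):
  p0 = rec X. b.c.a.X\{a,b,d}\{c} has moves -b-> p1
  p1 = c.a.(rec X. b.c.a.X\{a,b,d}\{c})\{a,b,d}\{c} has moves -c-> p2
  p2 = a.(rec X. b.c.a.X\{a,b,d}\{c})\{a,b,d}\{c} has moves -a-> p3
  p3 = (rec X. b.c.a.X\{a,b,d}\{c})\{a,b,d}\{c} has moves ·
Reachable graph of Q (4 states):
  q0 = b.c.a.(rec X. b.c.a.X\{a,b,d}\{c})\{a,b,d}\{c} has moves -b-> q1
  q1 = c.a.(rec X. b.c.a.X\{a,b,d}\{c})\{a,b,d}\{c} has moves -c-> q2
  q2 = a.(rec X. b.c.a.X\{a,b,d}\{c})\{a,b,d}\{c} has moves -a-> q3
  q3 = (rec X. b.c.a.X\{a,b,d}\{c})\{a,b,d}\{c} has moves ·
Bisimilarity quotient blocks:
  B0 = {p0, q0}
  B1 = {p1, q1}
  B2 = {p2, q2}
  B3 = {p3, q3}
p0 ∈ B0, q0 ∈ B0 → same block
Bisimilar ⇒ trace-equivalent.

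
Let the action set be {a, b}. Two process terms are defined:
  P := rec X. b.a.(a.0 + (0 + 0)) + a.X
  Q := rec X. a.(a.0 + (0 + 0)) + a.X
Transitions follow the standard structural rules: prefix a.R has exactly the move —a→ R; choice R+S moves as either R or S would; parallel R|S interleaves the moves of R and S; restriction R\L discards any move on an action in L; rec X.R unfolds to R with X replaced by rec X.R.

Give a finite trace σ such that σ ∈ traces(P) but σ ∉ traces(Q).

b

Reachable graph of P (4 states):
  u0 = rec X. b.a.(a.0 + (0 + 0)) + a.X | ··a··> u0, ··b··> u1
  u1 = a.(a.0 + (0 + 0)) | ··a··> u2
  u2 = a.0 + (0 + 0) | ··a··> u3
  u3 = 0 | ·
Reachable graph of Q (3 states):
  v0 = rec X. a.(a.0 + (0 + 0)) + a.X | ··a··> v0, ··a··> v1
  v1 = a.0 + (0 + 0) | ··a··> v2
  v2 = 0 | ·
Trace ⟨b⟩ through P, begin at {u0}:
  step 1 (b): {u1}
  P completes σ.
Trace ⟨b⟩ through Q, begin at {v0}:
  step 1 (b): ∅ (Q stuck)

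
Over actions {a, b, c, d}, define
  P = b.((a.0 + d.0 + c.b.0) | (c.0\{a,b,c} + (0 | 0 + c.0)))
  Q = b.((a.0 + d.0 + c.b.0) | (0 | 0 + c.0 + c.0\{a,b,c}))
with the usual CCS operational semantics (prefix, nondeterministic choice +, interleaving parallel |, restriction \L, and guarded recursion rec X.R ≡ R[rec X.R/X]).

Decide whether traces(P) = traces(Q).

traces(P) = traces(Q)

LTS(P): 10 reachable states
  p0 = b.((a.0 + d.0 + c.b.0) | (c.0\{a,b,c} + (0 | 0 + c.0))) has moves --b--▸ p1
  p1 = (a.0 + d.0 + c.b.0) | (c.0\{a,b,c} + (0 | 0 + c.0)) has moves --a--▸ p2, --c--▸ p3, --c--▸ p4, --c--▸ p5, --d--▸ p2
  p2 = 0 | (c.0\{a,b,c} + (0 | 0 + c.0)) has moves --c--▸ p6, --c--▸ p7
  p3 = (a.0 + d.0 + c.b.0) | 0 has moves --a--▸ p6, --c--▸ p8, --d--▸ p6
  p4 = (a.0 + d.0 + c.b.0) | 0\{a,b,c} has moves --a--▸ p7, --c--▸ p9, --d--▸ p7
  p5 = b.0 | (c.0\{a,b,c} + (0 | 0 + c.0)) has moves --b--▸ p2, --c--▸ p8, --c--▸ p9
  p6 = 0 | 0 has moves deadlocked
  p7 = 0 | 0\{a,b,c} has moves deadlocked
  p8 = b.0 | 0 has moves --b--▸ p6
  p9 = b.0 | 0\{a,b,c} has moves --b--▸ p7
LTS(Q): 10 reachable states
  q0 = b.((a.0 + d.0 + c.b.0) | (0 | 0 + c.0 + c.0\{a,b,c})) has moves --b--▸ q1
  q1 = (a.0 + d.0 + c.b.0) | (0 | 0 + c.0 + c.0\{a,b,c}) has moves --a--▸ q2, --c--▸ q3, --c--▸ q4, --c--▸ q5, --d--▸ q2
  q2 = 0 | (0 | 0 + c.0 + c.0\{a,b,c}) has moves --c--▸ q6, --c--▸ q7
  q3 = (a.0 + d.0 + c.b.0) | 0 has moves --a--▸ q6, --c--▸ q8, --d--▸ q6
  q4 = (a.0 + d.0 + c.b.0) | 0\{a,b,c} has moves --a--▸ q7, --c--▸ q9, --d--▸ q7
  q5 = b.0 | (0 | 0 + c.0 + c.0\{a,b,c}) has moves --b--▸ q2, --c--▸ q8, --c--▸ q9
  q6 = 0 | 0 has moves deadlocked
  q7 = 0 | 0\{a,b,c} has moves deadlocked
  q8 = b.0 | 0 has moves --b--▸ q6
  q9 = b.0 | 0\{a,b,c} has moves --b--▸ q7
Partition-refinement fixed point:
  B0 = {p0, q0}
  B1 = {p1, q1}
  B2 = {p2, q2}
  B3 = {p6, p7, q6, q7}
  B4 = {p3, p4, q3, q4}
  B5 = {p8, p9, q8, q9}
  B6 = {p5, q5}
p0 ∈ B0, q0 ∈ B0 → same block
Bisimilar ⇒ trace-equivalent.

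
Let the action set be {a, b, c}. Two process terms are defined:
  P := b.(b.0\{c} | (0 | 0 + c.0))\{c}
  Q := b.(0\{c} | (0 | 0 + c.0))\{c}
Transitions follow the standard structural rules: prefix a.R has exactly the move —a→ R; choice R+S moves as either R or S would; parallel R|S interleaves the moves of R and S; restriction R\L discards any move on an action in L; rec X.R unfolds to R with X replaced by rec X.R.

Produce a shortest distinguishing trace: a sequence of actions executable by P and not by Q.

bb

P's transition system — 3 states:
  u0 = b.(b.0\{c} | (0 | 0 + c.0))\{c} | =b=> u1
  u1 = (b.0\{c} | (0 | 0 + c.0))\{c} | =b=> u2
  u2 = (0\{c} | (0 | 0 + c.0))\{c} | stopped
Q's transition system — 2 states:
  v0 = b.(0\{c} | (0 | 0 + c.0))\{c} | =b=> v1
  v1 = (0\{c} | (0 | 0 + c.0))\{c} | stopped
Trace ⟨bb⟩ through P, begin at {u0}:
  after b @ step 1: {u1}
  after b @ step 2: {u2}
  — P admits the full trace.
Trace ⟨bb⟩ through Q, begin at {v0}:
  after b @ step 1: {v1}
  after b @ step 2: ∅ (Q stuck)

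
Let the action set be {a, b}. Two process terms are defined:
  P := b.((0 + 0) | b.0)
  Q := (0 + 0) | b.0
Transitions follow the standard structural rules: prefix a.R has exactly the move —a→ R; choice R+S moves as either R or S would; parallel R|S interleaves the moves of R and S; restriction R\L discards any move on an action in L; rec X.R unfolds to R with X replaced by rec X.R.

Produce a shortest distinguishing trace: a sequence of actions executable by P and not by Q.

LTS(P): 3 reachable states
  u0 = b.((0 + 0) | b.0) → -b-> u1
  u1 = (0 + 0) | b.0 → -b-> u2
  u2 = (0 + 0) | 0 → ∅
LTS(Q): 2 reachable states
  v0 = (0 + 0) | b.0 → -b-> v1
  v1 = (0 + 0) | 0 → ∅
Run σ = ⟨bb⟩ on P: start {u0}
  [1] b ⇒ {u1}
  [2] b ⇒ {u2}
  — P admits the full trace.
Run σ = ⟨bb⟩ on Q: start {v0}
  [1] b ⇒ {v1}
  [2] b ⇒ no successor for Q

bb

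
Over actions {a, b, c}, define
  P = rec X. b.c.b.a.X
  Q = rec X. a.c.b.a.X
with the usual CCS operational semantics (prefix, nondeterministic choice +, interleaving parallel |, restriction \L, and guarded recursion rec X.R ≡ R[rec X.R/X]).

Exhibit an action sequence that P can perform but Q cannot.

b

Reachable graph of P (4 states):
  m0 = rec X. b.c.b.a.X | -b-> m1
  m1 = c.b.a.(rec X. b.c.b.a.X) | -c-> m2
  m2 = b.a.(rec X. b.c.b.a.X) | -b-> m3
  m3 = a.(rec X. b.c.b.a.X) | -a-> m0
Reachable graph of Q (4 states):
  n0 = rec X. a.c.b.a.X | -a-> n1
  n1 = c.b.a.(rec X. a.c.b.a.X) | -c-> n2
  n2 = b.a.(rec X. a.c.b.a.X) | -b-> n3
  n3 = a.(rec X. a.c.b.a.X) | -a-> n0
Trace ⟨b⟩ through P, begin at {m0}:
  after b @ step 1: {m1}
  P completes σ.
Trace ⟨b⟩ through Q, begin at {n0}:
  after b @ step 1: ∅ (Q stuck)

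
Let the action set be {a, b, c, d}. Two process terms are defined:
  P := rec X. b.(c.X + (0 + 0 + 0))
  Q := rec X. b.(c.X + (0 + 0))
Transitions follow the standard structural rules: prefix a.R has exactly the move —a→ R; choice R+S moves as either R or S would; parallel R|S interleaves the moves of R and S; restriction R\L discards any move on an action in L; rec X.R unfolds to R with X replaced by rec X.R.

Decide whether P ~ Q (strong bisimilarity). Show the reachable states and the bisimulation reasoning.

YES

LTS(P): 2 reachable states
  s0 = rec X. b.(c.X + (0 + 0 + 0)) :: -b-> s1
  s1 = c.(rec X. b.(c.X + (0 + 0 + 0))) + (0 + 0 + 0) :: -c-> s0
LTS(Q): 2 reachable states
  t0 = rec X. b.(c.X + (0 + 0)) :: -b-> t1
  t1 = c.(rec X. b.(c.X + (0 + 0))) + (0 + 0) :: -c-> t0
Partition-refinement fixed point:
  B0 = {s0, t0}
  B1 = {s1, t1}
s0 ∈ B0, t0 ∈ B0 → same block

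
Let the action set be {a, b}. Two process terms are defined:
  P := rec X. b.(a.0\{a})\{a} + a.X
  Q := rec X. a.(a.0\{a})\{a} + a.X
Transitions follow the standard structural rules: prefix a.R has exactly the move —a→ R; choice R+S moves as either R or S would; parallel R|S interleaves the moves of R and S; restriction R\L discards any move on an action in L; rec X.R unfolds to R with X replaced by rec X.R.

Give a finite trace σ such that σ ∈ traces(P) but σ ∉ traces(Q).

b

P's transition system — 2 states:
  m0 = rec X. b.(a.0\{a})\{a} + a.X | -a-> m0, -b-> m1
  m1 = (a.0\{a})\{a} | (no moves)
Q's transition system — 2 states:
  n0 = rec X. a.(a.0\{a})\{a} + a.X | -a-> n0, -a-> n1
  n1 = (a.0\{a})\{a} | (no moves)
Executing b from P (initial set {m0}):
  step 1 (b): {m1}
  P completes σ.
Executing b from Q (initial set {n0}):
  step 1 (b): no successor for Q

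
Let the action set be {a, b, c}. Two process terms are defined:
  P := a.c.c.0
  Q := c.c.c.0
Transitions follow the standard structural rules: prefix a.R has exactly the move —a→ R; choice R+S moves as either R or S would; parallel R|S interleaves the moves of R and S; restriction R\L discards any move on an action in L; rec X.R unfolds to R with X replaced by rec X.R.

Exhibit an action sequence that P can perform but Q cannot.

LTS(P): 4 reachable states
  u0 = a.c.c.0 :: —a→ u1
  u1 = c.c.0 :: —c→ u2
  u2 = c.0 :: —c→ u3
  u3 = 0 :: deadlocked
LTS(Q): 4 reachable states
  v0 = c.c.c.0 :: —c→ v1
  v1 = c.c.0 :: —c→ v2
  v2 = c.0 :: —c→ v3
  v3 = 0 :: deadlocked
Trace ⟨a⟩ through P, begin at {u0}:
  step 1 (a): {u1}
  — P admits the full trace.
Trace ⟨a⟩ through Q, begin at {v0}:
  step 1 (a): ∅  — Q cannot continue

a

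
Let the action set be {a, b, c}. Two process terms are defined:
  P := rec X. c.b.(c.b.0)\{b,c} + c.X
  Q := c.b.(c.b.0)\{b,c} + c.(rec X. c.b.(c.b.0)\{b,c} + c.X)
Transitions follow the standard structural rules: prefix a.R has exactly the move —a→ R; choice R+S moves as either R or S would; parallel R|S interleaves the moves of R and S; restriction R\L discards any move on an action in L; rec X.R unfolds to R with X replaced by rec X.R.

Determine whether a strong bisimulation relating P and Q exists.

bisimilar

P's transition system — 3 states:
  s0 = rec X. c.b.(c.b.0)\{b,c} + c.X | —c→ s0, —c→ s1
  s1 = b.(c.b.0)\{b,c} | —b→ s2
  s2 = (c.b.0)\{b,c} | (no moves)
Q's transition system — 4 states:
  t0 = c.b.(c.b.0)\{b,c} + c.(rec X. c.b.(c.b.0)\{b,c} + c.X) | —c→ t1, —c→ t2
  t1 = b.(c.b.0)\{b,c} | —b→ t3
  t2 = rec X. c.b.(c.b.0)\{b,c} + c.X | —c→ t1, —c→ t2
  t3 = (c.b.0)\{b,c} | (no moves)
Partition-refinement fixed point:
  B0 = {s0, t0, t2}
  B1 = {s1, t1}
  B2 = {s2, t3}
s0 ∈ B0, t0 ∈ B0 → same block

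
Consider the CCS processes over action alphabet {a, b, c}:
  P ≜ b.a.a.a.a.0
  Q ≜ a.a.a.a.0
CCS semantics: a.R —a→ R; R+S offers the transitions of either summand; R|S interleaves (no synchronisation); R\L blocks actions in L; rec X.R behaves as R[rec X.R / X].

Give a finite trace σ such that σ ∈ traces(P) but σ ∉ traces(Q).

Reachable graph of P (6 states):
  s0 = b.a.a.a.a.0 → —b→ s1
  s1 = a.a.a.a.0 → —a→ s2
  s2 = a.a.a.0 → —a→ s3
  s3 = a.a.0 → —a→ s4
  s4 = a.0 → —a→ s5
  s5 = 0 → ∅
Reachable graph of Q (5 states):
  t0 = a.a.a.a.0 → —a→ t1
  t1 = a.a.a.0 → —a→ t2
  t2 = a.a.0 → —a→ t3
  t3 = a.0 → —a→ t4
  t4 = 0 → ∅
Run σ = ⟨b⟩ on P: start {s0}
  [1] b ⇒ {s1}
  ✓ P
Run σ = ⟨b⟩ on Q: start {t0}
  [1] b ⇒ no successor for Q

b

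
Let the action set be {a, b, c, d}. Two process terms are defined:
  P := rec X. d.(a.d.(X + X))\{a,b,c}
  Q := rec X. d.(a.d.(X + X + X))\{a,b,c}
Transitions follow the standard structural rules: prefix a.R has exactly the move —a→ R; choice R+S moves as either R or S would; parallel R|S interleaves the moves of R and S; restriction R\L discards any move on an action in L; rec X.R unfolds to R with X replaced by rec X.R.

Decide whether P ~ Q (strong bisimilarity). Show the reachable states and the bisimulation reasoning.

P ~ Q

Reachable graph of P (2 states):
  u0 = rec X. d.(a.d.(X + X))\{a,b,c} :: --d--▸ u1
  u1 = (a.d.((rec X. d.(a.d.(X + X))\{a,b,c}) + (rec X. d.(a.d.(X + X))\{a,b,c})))\{a,b,c} :: ·
Reachable graph of Q (2 states):
  v0 = rec X. d.(a.d.(X + X + X))\{a,b,c} :: --d--▸ v1
  v1 = (a.d.((rec X. d.(a.d.(X + X + X))\{a,b,c}) + (rec X. d.(a.d.(X + X + X))\{a,b,c}) + (rec X. d.(a.d.(X + X + X))\{a,b,c})))\{a,b,c} :: ·
Coarsest stable partition (strong bisimilarity classes):
  B0 = {u0, v0}
  B1 = {u1, v1}
u0 ∈ B0, v0 ∈ B0 → same block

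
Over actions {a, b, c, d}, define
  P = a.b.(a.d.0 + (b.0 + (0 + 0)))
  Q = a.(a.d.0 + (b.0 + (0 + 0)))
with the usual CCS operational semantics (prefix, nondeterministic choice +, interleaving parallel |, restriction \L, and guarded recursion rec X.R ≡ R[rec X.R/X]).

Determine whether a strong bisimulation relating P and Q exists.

LTS(P): 5 reachable states
  m0 = a.b.(a.d.0 + (b.0 + (0 + 0))) has moves -a-> m1
  m1 = b.(a.d.0 + (b.0 + (0 + 0))) has moves -b-> m2
  m2 = a.d.0 + (b.0 + (0 + 0)) has moves -a-> m3, -b-> m4
  m3 = d.0 has moves -d-> m4
  m4 = 0 has moves deadlocked
LTS(Q): 4 reachable states
  n0 = a.(a.d.0 + (b.0 + (0 + 0))) has moves -a-> n1
  n1 = a.d.0 + (b.0 + (0 + 0)) has moves -a-> n2, -b-> n3
  n2 = d.0 has moves -d-> n3
  n3 = 0 has moves deadlocked
Coarsest stable partition (strong bisimilarity classes):
  B0 = {m0}
  B1 = {m1}
  B2 = {m2, n1}
  B3 = {m4, n3}
  B4 = {m3, n2}
  B5 = {n0}
m0 ∈ B0, n0 ∈ B5 → different blocks

not bisimilar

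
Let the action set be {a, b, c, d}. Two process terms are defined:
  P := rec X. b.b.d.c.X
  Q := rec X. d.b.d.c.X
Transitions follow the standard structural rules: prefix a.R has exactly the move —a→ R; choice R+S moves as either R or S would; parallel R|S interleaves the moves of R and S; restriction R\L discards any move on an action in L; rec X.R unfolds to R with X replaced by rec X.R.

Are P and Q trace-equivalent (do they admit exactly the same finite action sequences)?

P's transition system — 4 states:
  p0 = rec X. b.b.d.c.X | ··b··> p1
  p1 = b.d.c.(rec X. b.b.d.c.X) | ··b··> p2
  p2 = d.c.(rec X. b.b.d.c.X) | ··d··> p3
  p3 = c.(rec X. b.b.d.c.X) | ··c··> p0
Q's transition system — 4 states:
  q0 = rec X. d.b.d.c.X | ··d··> q1
  q1 = b.d.c.(rec X. d.b.d.c.X) | ··b··> q2
  q2 = d.c.(rec X. d.b.d.c.X) | ··d··> q3
  q3 = c.(rec X. d.b.d.c.X) | ··c··> q0
Run σ = ⟨b⟩ on P: start {p0}
  [1] b ⇒ {p1}
  P completes σ.
Run σ = ⟨b⟩ on Q: start {q0}
  [1] b ⇒ no successor for Q

trace-distinct — witness ⟨b⟩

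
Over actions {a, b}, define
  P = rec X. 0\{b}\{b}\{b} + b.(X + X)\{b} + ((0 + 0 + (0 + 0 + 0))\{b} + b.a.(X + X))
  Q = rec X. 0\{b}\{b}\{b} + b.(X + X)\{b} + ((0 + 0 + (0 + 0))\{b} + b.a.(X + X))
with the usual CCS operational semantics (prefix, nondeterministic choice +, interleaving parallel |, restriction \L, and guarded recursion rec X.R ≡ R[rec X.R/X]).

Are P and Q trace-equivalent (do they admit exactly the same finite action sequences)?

traces(P) = traces(Q)

Reachable graph of P (4 states):
  p0 = rec X. 0\{b}\{b}\{b} + b.(X + X)\{b} + ((0 + 0 + (0 + 0 + 0))\{b} + b.a.(X + X)) ⊢ ··b··> p1, ··b··> p2
  p1 = ((rec X. 0\{b}\{b}\{b} + b.(X + X)\{b} + ((0 + 0 + (0 + 0 + 0))\{b} + b.a.(X + X))) + (rec X. 0\{b}\{b}\{b} + b.(X + X)\{b} + ((0 + 0 + (0 + 0 + 0))\{b} + b.a.(X + X))))\{b} ⊢ ∅
  p2 = a.((rec X. 0\{b}\{b}\{b} + b.(X + X)\{b} + ((0 + 0 + (0 + 0 + 0))\{b} + b.a.(X + X))) + (rec X. 0\{b}\{b}\{b} + b.(X + X)\{b} + ((0 + 0 + (0 + 0 + 0))\{b} + b.a.(X + X)))) ⊢ ··a··> p3
  p3 = (rec X. 0\{b}\{b}\{b} + b.(X + X)\{b} + ((0 + 0 + (0 + 0 + 0))\{b} + b.a.(X + X))) + (rec X. 0\{b}\{b}\{b} + b.(X + X)\{b} + ((0 + 0 + (0 + 0 + 0))\{b} + b.a.(X + X))) ⊢ ··b··> p1, ··b··> p2
Reachable graph of Q (4 states):
  q0 = rec X. 0\{b}\{b}\{b} + b.(X + X)\{b} + ((0 + 0 + (0 + 0))\{b} + b.a.(X + X)) ⊢ ··b··> q1, ··b··> q2
  q1 = ((rec X. 0\{b}\{b}\{b} + b.(X + X)\{b} + ((0 + 0 + (0 + 0))\{b} + b.a.(X + X))) + (rec X. 0\{b}\{b}\{b} + b.(X + X)\{b} + ((0 + 0 + (0 + 0))\{b} + b.a.(X + X))))\{b} ⊢ ∅
  q2 = a.((rec X. 0\{b}\{b}\{b} + b.(X + X)\{b} + ((0 + 0 + (0 + 0))\{b} + b.a.(X + X))) + (rec X. 0\{b}\{b}\{b} + b.(X + X)\{b} + ((0 + 0 + (0 + 0))\{b} + b.a.(X + X)))) ⊢ ··a··> q3
  q3 = (rec X. 0\{b}\{b}\{b} + b.(X + X)\{b} + ((0 + 0 + (0 + 0))\{b} + b.a.(X + X))) + (rec X. 0\{b}\{b}\{b} + b.(X + X)\{b} + ((0 + 0 + (0 + 0))\{b} + b.a.(X + X))) ⊢ ··b··> q1, ··b··> q2
Coarsest stable partition (strong bisimilarity classes):
  B0 = {p0, p3, q0, q3}
  B1 = {p1, q1}
  B2 = {p2, q2}
p0 ∈ B0, q0 ∈ B0 → same block
Bisimilar ⇒ trace-equivalent.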